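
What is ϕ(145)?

112

145 = 5 * 29.
φ(145) = 145 · (1 − 1/5) · (1 − 1/29)
       = 145 · 112/145 = 112.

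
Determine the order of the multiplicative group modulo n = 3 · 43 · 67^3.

24887016

φ(38798427) = 38798427 · (1 − 1/3) · (1 − 1/43) · (1 − 1/67)
       = 38798427 · 5544/8643 = 24887016.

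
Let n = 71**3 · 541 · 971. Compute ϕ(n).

184833306000

φ(188014585321) = 188014585321 · (1 − 1/71) · (1 − 1/541) · (1 − 1/971)
       = 188014585321 · 36666000/37297081 = 184833306000.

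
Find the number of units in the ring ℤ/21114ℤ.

6336

21114 = 2 * 3^3 * 17 * 23.
φ(2) = 2 − 1 = 1.
φ(3^3) = 3^2·(3−1) = 9·2 = 18.
φ(17) = 17 − 1 = 16.
φ(23) = 23 − 1 = 22.
φ(21114) = 1 × 18 × 16 × 22 = 6336.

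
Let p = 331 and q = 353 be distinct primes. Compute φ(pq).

116160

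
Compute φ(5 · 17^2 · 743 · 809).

φ(5) = 5 − 1 = 4.
φ(17^2) = 17^1·(17−1) = 17·16 = 272.
φ(743) = 743 − 1 = 742.
φ(809) = 809 − 1 = 808.
Multiply: 4 · 272 · 742 · 808 = 652295168.

652295168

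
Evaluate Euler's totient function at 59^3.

201898

φ(59^3) = 59^2·(59−1) = 3481·58 = 201898.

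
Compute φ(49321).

Prime factorization: 49321 = 31 · 37 · 43.
φ(49321) = 49321 · (1 − 1/31) · (1 − 1/37) · (1 − 1/43)
       = 49321 · 45360/49321 = 45360.

45360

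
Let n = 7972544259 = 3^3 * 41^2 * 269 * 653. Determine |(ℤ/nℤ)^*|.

5158206720

φ(7972544259) = 7972544259 · (1 − 1/3) · (1 − 1/41) · (1 − 1/269) · (1 − 1/653)
       = 7972544259 · 13978880/21605811 = 5158206720.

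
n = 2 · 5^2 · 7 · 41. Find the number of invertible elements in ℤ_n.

4800

φ(2) = 2 − 1 = 1.
φ(5^2) = 5^2 − 5^1 = 25 − 5 = 20.
φ(7) = 7 − 1 = 6.
φ(41) = 41 − 1 = 40.
φ(14350) = 1 × 20 × 6 × 40 = 4800.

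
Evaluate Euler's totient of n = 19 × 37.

φ(19) = 19 − 1 = 18.
φ(37) = 37 − 1 = 36.
Since φ is multiplicative, φ(703) = 18 · 36 = 648.

648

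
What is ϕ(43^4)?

3339294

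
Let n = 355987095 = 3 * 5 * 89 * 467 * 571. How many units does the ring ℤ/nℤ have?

186996480

φ(355987095) = 355987095 · (1 − 1/3) · (1 − 1/5) · (1 − 1/89) · (1 − 1/467) · (1 − 1/571)
       = 355987095 · 186996480/355987095 = 186996480.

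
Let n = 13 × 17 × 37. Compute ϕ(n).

6912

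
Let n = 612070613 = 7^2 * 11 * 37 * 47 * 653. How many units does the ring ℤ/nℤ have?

453479040

φ(7^2) = 7^2 − 7^1 = 49 − 7 = 42.
φ(11) = 11 − 1 = 10.
φ(37) = 37 − 1 = 36.
φ(47) = 47 − 1 = 46.
φ(653) = 653 − 1 = 652.
Since φ is multiplicative, φ(612070613) = 42 · 10 · 36 · 46 · 652 = 453479040.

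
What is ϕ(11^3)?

1210

φ(1331) = 1331 · (1 − 1/11)
       = 1331 · 10/11 = 1210.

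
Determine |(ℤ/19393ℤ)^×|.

16800

First factor: 19393 = 11 × 41 × 43.
φ(11) = 11 − 1 = 10.
φ(41) = 41 − 1 = 40.
φ(43) = 43 − 1 = 42.
Since φ is multiplicative, φ(19393) = 10 · 40 · 42 = 16800.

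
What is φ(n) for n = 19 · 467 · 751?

6291000

φ(6663623) = 6663623 · (1 − 1/19) · (1 − 1/467) · (1 − 1/751)
       = 6663623 · 6291000/6663623 = 6291000.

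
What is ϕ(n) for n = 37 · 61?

φ(37) = 37 − 1 = 36.
φ(61) = 61 − 1 = 60.
Since φ is multiplicative, φ(2257) = 36 · 60 = 2160.

2160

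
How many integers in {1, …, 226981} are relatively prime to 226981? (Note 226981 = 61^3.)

φ(226981) = 226981 · (1 − 1/61)
       = 226981 · 60/61 = 223260.

223260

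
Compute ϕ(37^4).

φ(1874161) = 1874161 · (1 − 1/37)
       = 1874161 · 36/37 = 1823508.

1823508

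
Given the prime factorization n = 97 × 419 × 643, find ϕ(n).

25762176

φ(26133449) = 26133449 · (1 − 1/97) · (1 − 1/419) · (1 − 1/643)
       = 26133449 · 25762176/26133449 = 25762176.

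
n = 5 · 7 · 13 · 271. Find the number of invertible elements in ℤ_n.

φ(123305) = 123305 · (1 − 1/5) · (1 − 1/7) · (1 − 1/13) · (1 − 1/271)
       = 123305 · 77760/123305 = 77760.

77760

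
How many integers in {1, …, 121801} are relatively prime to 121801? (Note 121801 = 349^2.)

φ(349^2) = 349^2 − 349^1 = 121801 − 349 = 121452.

121452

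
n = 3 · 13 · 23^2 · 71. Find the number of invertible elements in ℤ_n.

850080

φ(3) = 3 − 1 = 2.
φ(13) = 13 − 1 = 12.
φ(23^2) = 23^1·(23−1) = 23·22 = 506.
φ(71) = 71 − 1 = 70.
Since φ is multiplicative, φ(1464801) = 2 · 12 · 506 · 70 = 850080.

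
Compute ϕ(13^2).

φ(169) = 169 · (1 − 1/13)
       = 169 · 12/13 = 156.

156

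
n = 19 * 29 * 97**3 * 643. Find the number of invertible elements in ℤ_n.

φ(323353655189) = 323353655189 · (1 − 1/19) · (1 − 1/29) · (1 − 1/97) · (1 − 1/643)
       = 323353655189 · 31062528/34366421 = 292267325952.

292267325952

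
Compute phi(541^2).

292140

φ(541^2) = 541^2 − 541^1 = 292681 − 541 = 292140.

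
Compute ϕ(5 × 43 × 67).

φ(14405) = 14405 · (1 − 1/5) · (1 − 1/43) · (1 − 1/67)
       = 14405 · 11088/14405 = 11088.

11088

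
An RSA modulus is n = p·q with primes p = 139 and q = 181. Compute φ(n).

φ(25159) = 25159 · (1 − 1/139) · (1 − 1/181)
       = 25159 · 24840/25159 = 24840.

24840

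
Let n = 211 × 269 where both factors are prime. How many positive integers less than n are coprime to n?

φ(56759) = 56759 · (1 − 1/211) · (1 − 1/269)
       = 56759 · 56280/56759 = 56280.

56280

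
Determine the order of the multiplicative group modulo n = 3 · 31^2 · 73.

φ(210459) = 210459 · (1 − 1/3) · (1 − 1/31) · (1 − 1/73)
       = 210459 · 4320/6789 = 133920.

133920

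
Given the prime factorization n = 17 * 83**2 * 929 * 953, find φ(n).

96204824576

φ(103684472081) = 103684472081 · (1 − 1/17) · (1 − 1/83) · (1 − 1/929) · (1 − 1/953)
       = 103684472081 · 1159094272/1249210507 = 96204824576.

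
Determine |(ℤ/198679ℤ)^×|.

161280

Prime factorization: 198679 = 13 · 17 · 29 · 31.
φ(13) = 13 − 1 = 12.
φ(17) = 17 − 1 = 16.
φ(29) = 29 − 1 = 28.
φ(31) = 31 − 1 = 30.
Since φ is multiplicative, φ(198679) = 12 · 16 · 28 · 30 = 161280.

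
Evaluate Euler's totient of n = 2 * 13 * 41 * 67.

31680

φ(2) = 2 − 1 = 1.
φ(13) = 13 − 1 = 12.
φ(41) = 41 − 1 = 40.
φ(67) = 67 − 1 = 66.
φ(71422) = 1 × 12 × 40 × 66 = 31680.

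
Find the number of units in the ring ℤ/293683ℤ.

241920

Prime factorization: 293683 = 13 · 19 · 29 · 41.
φ(293683) = 293683 · (1 − 1/13) · (1 − 1/19) · (1 − 1/29) · (1 − 1/41)
       = 293683 · 241920/293683 = 241920.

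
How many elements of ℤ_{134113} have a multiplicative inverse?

First factor: 134113 = 7^3 · 17 · 23.
φ(7^3) = 7^3 − 7^2 = 343 − 49 = 294.
φ(17) = 17 − 1 = 16.
φ(23) = 23 − 1 = 22.
Multiply: 294 · 16 · 22 = 103488.

103488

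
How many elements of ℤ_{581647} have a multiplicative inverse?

479160

First factor: 581647 = 11**3 · 19 · 23.
φ(581647) = 581647 · (1 − 1/11) · (1 − 1/19) · (1 − 1/23)
       = 581647 · 3960/4807 = 479160.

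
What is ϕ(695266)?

274560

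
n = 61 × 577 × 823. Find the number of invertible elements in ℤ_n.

28408320

φ(61) = 61 − 1 = 60.
φ(577) = 577 − 1 = 576.
φ(823) = 823 − 1 = 822.
Multiply: 60 · 576 · 822 = 28408320.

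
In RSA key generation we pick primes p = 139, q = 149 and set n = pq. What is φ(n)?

For distinct primes, φ(pq) = (p−1)(q−1) = 138 × 148 = 20424.

20424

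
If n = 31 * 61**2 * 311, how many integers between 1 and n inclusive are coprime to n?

φ(35874161) = 35874161 · (1 − 1/31) · (1 − 1/61) · (1 − 1/311)
       = 35874161 · 558000/588101 = 34038000.

34038000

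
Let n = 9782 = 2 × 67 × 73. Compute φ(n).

4752

φ(9782) = 9782 · (1 − 1/2) · (1 − 1/67) · (1 − 1/73)
       = 9782 · 4752/9782 = 4752.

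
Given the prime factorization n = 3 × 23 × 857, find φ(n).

φ(3) = 3 − 1 = 2.
φ(23) = 23 − 1 = 22.
φ(857) = 857 − 1 = 856.
Multiply: 2 · 22 · 856 = 37664.

37664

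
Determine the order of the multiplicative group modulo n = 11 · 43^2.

φ(11) = 11 − 1 = 10.
φ(43^2) = 43^1·(43−1) = 43·42 = 1806.
φ(20339) = 10 × 1806 = 18060.

18060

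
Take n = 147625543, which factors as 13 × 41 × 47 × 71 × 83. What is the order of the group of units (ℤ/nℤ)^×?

126739200

φ(147625543) = 147625543 · (1 − 1/13) · (1 − 1/41) · (1 − 1/47) · (1 − 1/71) · (1 − 1/83)
       = 147625543 · 126739200/147625543 = 126739200.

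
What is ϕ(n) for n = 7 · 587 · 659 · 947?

φ(2564315957) = 2564315957 · (1 − 1/7) · (1 − 1/587) · (1 − 1/659) · (1 − 1/947)
       = 2564315957 · 2188597488/2564315957 = 2188597488.

2188597488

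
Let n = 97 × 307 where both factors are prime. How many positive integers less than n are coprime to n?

29376

For distinct primes, φ(pq) = (p−1)(q−1) = 96 × 306 = 29376.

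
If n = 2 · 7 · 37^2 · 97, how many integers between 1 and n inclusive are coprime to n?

767232

φ(2) = 2 − 1 = 1.
φ(7) = 7 − 1 = 6.
φ(37^2) = 37^1·(37−1) = 37·36 = 1332.
φ(97) = 97 − 1 = 96.
Multiply: 1 · 6 · 1332 · 96 = 767232.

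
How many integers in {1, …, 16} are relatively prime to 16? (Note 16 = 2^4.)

φ(2^4) = 2^3·(2−1) = 8·1 = 8.

8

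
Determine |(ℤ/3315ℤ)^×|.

1536

First factor: 3315 = 3 × 5 × 13 × 17.
φ(3) = 3 − 1 = 2.
φ(5) = 5 − 1 = 4.
φ(13) = 13 − 1 = 12.
φ(17) = 17 − 1 = 16.
Multiply: 2 · 4 · 12 · 16 = 1536.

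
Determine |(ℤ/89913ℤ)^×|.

Factor 89913: 89913 = 3 · 17 · 41 · 43.
φ(89913) = 89913 · (1 − 1/3) · (1 − 1/17) · (1 − 1/41) · (1 − 1/43)
       = 89913 · 53760/89913 = 53760.

53760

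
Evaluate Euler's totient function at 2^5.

φ(32) = 32 · (1 − 1/2)
       = 32 · 1/2 = 16.

16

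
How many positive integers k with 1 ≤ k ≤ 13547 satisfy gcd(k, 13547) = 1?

11880

13547 = 19 · 23 · 31.
φ(13547) = 13547 · (1 − 1/19) · (1 − 1/23) · (1 − 1/31)
       = 13547 · 11880/13547 = 11880.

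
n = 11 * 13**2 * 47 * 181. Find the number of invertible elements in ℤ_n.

12916800

φ(11) = 11 − 1 = 10.
φ(13^2) = 13^2 − 13^1 = 169 − 13 = 156.
φ(47) = 47 − 1 = 46.
φ(181) = 181 − 1 = 180.
Multiply: 10 · 156 · 46 · 180 = 12916800.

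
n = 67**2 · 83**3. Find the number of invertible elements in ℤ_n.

2497978956

φ(67^2) = 67^2 − 67^1 = 4489 − 67 = 4422.
φ(83^3) = 83^2·(83−1) = 6889·82 = 564898.
φ(2566751843) = 4422 × 564898 = 2497978956.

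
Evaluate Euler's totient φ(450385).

324480

Prime factorization: 450385 = 5 * 13^3 * 41.
φ(5) = 5 − 1 = 4.
φ(13^3) = 13^3 − 13^2 = 2197 − 169 = 2028.
φ(41) = 41 − 1 = 40.
Multiply: 4 · 2028 · 40 = 324480.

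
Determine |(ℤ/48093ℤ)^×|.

28160

Prime factorization: 48093 = 3 · 17 · 23 · 41.
φ(3) = 3 − 1 = 2.
φ(17) = 17 − 1 = 16.
φ(23) = 23 − 1 = 22.
φ(41) = 41 − 1 = 40.
Since φ is multiplicative, φ(48093) = 2 · 16 · 22 · 40 = 28160.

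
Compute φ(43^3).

77658

φ(43^3) = 43^2·(43−1) = 1849·42 = 77658.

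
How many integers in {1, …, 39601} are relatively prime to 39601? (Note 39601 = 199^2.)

39402

φ(199^2) = 199^2 − 199^1 = 39601 − 199 = 39402.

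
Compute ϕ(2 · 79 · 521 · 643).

φ(2) = 2 − 1 = 1.
φ(79) = 79 − 1 = 78.
φ(521) = 521 − 1 = 520.
φ(643) = 643 − 1 = 642.
Since φ is multiplicative, φ(52930474) = 1 · 78 · 520 · 642 = 26039520.

26039520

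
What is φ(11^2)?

φ(121) = 121 · (1 − 1/11)
       = 121 · 10/11 = 110.

110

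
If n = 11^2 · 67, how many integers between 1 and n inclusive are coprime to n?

φ(8107) = 8107 · (1 − 1/11) · (1 − 1/67)
       = 8107 · 660/737 = 7260.

7260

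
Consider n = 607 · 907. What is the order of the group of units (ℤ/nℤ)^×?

φ(550549) = 550549 · (1 − 1/607) · (1 − 1/907)
       = 550549 · 549036/550549 = 549036.

549036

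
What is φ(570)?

First factor: 570 = 2 · 3 · 5 · 19.
φ(2) = 2 − 1 = 1.
φ(3) = 3 − 1 = 2.
φ(5) = 5 − 1 = 4.
φ(19) = 19 − 1 = 18.
φ(570) = 1 × 2 × 4 × 18 = 144.

144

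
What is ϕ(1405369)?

1086624

First factor: 1405369 = 7^2 × 23 × 29 × 43.
φ(1405369) = 1405369 · (1 − 1/7) · (1 − 1/23) · (1 − 1/29) · (1 − 1/43)
       = 1405369 · 155232/200767 = 1086624.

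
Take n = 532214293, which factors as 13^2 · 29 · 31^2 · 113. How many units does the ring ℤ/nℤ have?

φ(13^2) = 13^2 − 13^1 = 169 − 13 = 156.
φ(29) = 29 − 1 = 28.
φ(31^2) = 31^1·(31−1) = 31·30 = 930.
φ(113) = 113 − 1 = 112.
φ(532214293) = 156 × 28 × 930 × 112 = 454970880.

454970880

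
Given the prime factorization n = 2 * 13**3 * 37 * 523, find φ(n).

38110176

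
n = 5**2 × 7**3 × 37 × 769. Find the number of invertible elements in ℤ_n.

φ(5^2) = 5^2 − 5^1 = 25 − 5 = 20.
φ(7^3) = 7^3 − 7^2 = 343 − 49 = 294.
φ(37) = 37 − 1 = 36.
φ(769) = 769 − 1 = 768.
Multiply: 20 · 294 · 36 · 768 = 162570240.

162570240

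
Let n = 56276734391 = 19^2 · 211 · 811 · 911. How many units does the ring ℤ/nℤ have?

52938522000

φ(19^2) = 19^2 − 19^1 = 361 − 19 = 342.
φ(211) = 211 − 1 = 210.
φ(811) = 811 − 1 = 810.
φ(911) = 911 − 1 = 910.
φ(56276734391) = 342 × 210 × 810 × 910 = 52938522000.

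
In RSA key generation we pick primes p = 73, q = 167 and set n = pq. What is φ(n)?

φ(12191) = 12191 · (1 − 1/73) · (1 − 1/167)
       = 12191 · 11952/12191 = 11952.

11952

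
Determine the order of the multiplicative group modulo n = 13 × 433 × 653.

3379968

φ(13) = 13 − 1 = 12.
φ(433) = 433 − 1 = 432.
φ(653) = 653 − 1 = 652.
Since φ is multiplicative, φ(3675737) = 12 · 432 · 652 = 3379968.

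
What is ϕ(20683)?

18144

20683 = 13 * 37 * 43.
φ(13) = 13 − 1 = 12.
φ(37) = 37 − 1 = 36.
φ(43) = 43 − 1 = 42.
Since φ is multiplicative, φ(20683) = 12 · 36 · 42 = 18144.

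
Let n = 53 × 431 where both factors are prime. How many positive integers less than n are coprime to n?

22360

φ(22843) = 22843 · (1 − 1/53) · (1 − 1/431)
       = 22843 · 22360/22843 = 22360.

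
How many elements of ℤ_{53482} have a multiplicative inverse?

21120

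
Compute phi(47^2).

φ(47^2) = 47^2 − 47^1 = 2209 − 47 = 2162.

2162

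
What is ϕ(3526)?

1680

Prime factorization: 3526 = 2 · 41 · 43.
φ(2) = 2 − 1 = 1.
φ(41) = 41 − 1 = 40.
φ(43) = 43 − 1 = 42.
φ(3526) = 1 × 40 × 42 = 1680.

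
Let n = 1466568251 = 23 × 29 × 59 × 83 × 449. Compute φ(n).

1312503808

φ(1466568251) = 1466568251 · (1 − 1/23) · (1 − 1/29) · (1 − 1/59) · (1 − 1/83) · (1 − 1/449)
       = 1466568251 · 1312503808/1466568251 = 1312503808.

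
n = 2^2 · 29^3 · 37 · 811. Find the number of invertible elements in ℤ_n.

φ(2^2) = 2^2 − 2^1 = 4 − 2 = 2.
φ(29^3) = 29^3 − 29^2 = 24389 − 841 = 23548.
φ(37) = 37 − 1 = 36.
φ(811) = 811 − 1 = 810.
Since φ is multiplicative, φ(2927362892) = 2 · 23548 · 36 · 810 = 1373319360.

1373319360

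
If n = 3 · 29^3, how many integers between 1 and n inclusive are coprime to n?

φ(73167) = 73167 · (1 − 1/3) · (1 − 1/29)
       = 73167 · 56/87 = 47096.

47096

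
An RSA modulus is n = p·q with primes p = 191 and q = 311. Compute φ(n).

58900

φ(59401) = 59401 · (1 − 1/191) · (1 − 1/311)
       = 59401 · 58900/59401 = 58900.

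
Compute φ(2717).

2160

Factor 2717: 2717 = 11 * 13 * 19.
φ(11) = 11 − 1 = 10.
φ(13) = 13 − 1 = 12.
φ(19) = 19 − 1 = 18.
Multiply: 10 · 12 · 18 = 2160.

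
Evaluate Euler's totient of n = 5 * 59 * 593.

137344

φ(174935) = 174935 · (1 − 1/5) · (1 − 1/59) · (1 − 1/593)
       = 174935 · 137344/174935 = 137344.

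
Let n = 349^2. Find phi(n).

φ(121801) = 121801 · (1 − 1/349)
       = 121801 · 348/349 = 121452.

121452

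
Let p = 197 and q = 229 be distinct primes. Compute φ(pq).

44688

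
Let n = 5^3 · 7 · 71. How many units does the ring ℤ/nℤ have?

42000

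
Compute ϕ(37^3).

49284

φ(50653) = 50653 · (1 − 1/37)
       = 50653 · 36/37 = 49284.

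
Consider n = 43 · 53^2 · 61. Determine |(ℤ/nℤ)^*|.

φ(7368007) = 7368007 · (1 − 1/43) · (1 − 1/53) · (1 − 1/61)
       = 7368007 · 131040/139019 = 6945120.

6945120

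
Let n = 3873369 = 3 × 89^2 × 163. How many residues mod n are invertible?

2537568

φ(3873369) = 3873369 · (1 − 1/3) · (1 − 1/89) · (1 − 1/163)
       = 3873369 · 28512/43521 = 2537568.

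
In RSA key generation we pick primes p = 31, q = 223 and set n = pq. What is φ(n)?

6660

For distinct primes, φ(pq) = (p−1)(q−1) = 30 × 222 = 6660.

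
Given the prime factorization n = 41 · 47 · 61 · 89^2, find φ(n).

864652800

φ(931089787) = 931089787 · (1 − 1/41) · (1 − 1/47) · (1 − 1/61) · (1 − 1/89)
       = 931089787 · 9715200/10461683 = 864652800.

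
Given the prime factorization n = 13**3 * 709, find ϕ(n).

φ(1557673) = 1557673 · (1 − 1/13) · (1 − 1/709)
       = 1557673 · 8496/9217 = 1435824.

1435824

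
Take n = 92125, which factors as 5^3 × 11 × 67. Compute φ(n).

φ(92125) = 92125 · (1 − 1/5) · (1 − 1/11) · (1 − 1/67)
       = 92125 · 2640/3685 = 66000.

66000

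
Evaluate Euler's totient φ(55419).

Prime factorization: 55419 = 3 · 7^2 · 13 · 29.
φ(3) = 3 − 1 = 2.
φ(7^2) = 7^1·(7−1) = 7·6 = 42.
φ(13) = 13 − 1 = 12.
φ(29) = 29 − 1 = 28.
Multiply: 2 · 42 · 12 · 28 = 28224.

28224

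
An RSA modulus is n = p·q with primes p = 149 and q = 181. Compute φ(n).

φ(149) = 149 − 1 = 148.
φ(181) = 181 − 1 = 180.
φ(26969) = 148 × 180 = 26640.

26640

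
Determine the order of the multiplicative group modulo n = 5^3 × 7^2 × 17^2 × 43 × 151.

7197120000

φ(5^3) = 5^3 − 5^2 = 125 − 25 = 100.
φ(7^2) = 7^1·(7−1) = 7·6 = 42.
φ(17^2) = 17^2 − 17^1 = 289 − 17 = 272.
φ(43) = 43 − 1 = 42.
φ(151) = 151 − 1 = 150.
Since φ is multiplicative, φ(11493421625) = 100 · 42 · 272 · 42 · 150 = 7197120000.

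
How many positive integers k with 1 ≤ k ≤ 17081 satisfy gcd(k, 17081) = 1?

First factor: 17081 = 19 × 29 × 31.
φ(19) = 19 − 1 = 18.
φ(29) = 29 − 1 = 28.
φ(31) = 31 − 1 = 30.
Since φ is multiplicative, φ(17081) = 18 · 28 · 30 = 15120.

15120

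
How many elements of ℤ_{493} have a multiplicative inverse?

First factor: 493 = 17 * 29.
φ(17) = 17 − 1 = 16.
φ(29) = 29 − 1 = 28.
Multiply: 16 · 28 = 448.

448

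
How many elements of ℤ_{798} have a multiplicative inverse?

216

Factor 798: 798 = 2 · 3 · 7 · 19.
φ(798) = 798 · (1 − 1/2) · (1 − 1/3) · (1 − 1/7) · (1 − 1/19)
       = 798 · 216/798 = 216.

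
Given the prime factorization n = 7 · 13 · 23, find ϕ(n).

1584

φ(7) = 7 − 1 = 6.
φ(13) = 13 − 1 = 12.
φ(23) = 23 − 1 = 22.
Multiply: 6 · 12 · 22 = 1584.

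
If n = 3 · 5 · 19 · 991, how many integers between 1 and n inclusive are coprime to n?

142560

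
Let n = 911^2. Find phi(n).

φ(911^2) = 911^1·(911−1) = 911·910 = 829010.

829010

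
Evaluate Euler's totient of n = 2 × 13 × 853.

10224

φ(2) = 2 − 1 = 1.
φ(13) = 13 − 1 = 12.
φ(853) = 853 − 1 = 852.
Since φ is multiplicative, φ(22178) = 1 · 12 · 852 = 10224.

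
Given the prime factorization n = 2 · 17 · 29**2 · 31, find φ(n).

φ(886414) = 886414 · (1 − 1/2) · (1 − 1/17) · (1 − 1/29) · (1 − 1/31)
       = 886414 · 13440/30566 = 389760.

389760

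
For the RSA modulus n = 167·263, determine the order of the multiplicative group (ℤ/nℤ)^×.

φ(167) = 167 − 1 = 166.
φ(263) = 263 − 1 = 262.
Since φ is multiplicative, φ(43921) = 166 · 262 = 43492.

43492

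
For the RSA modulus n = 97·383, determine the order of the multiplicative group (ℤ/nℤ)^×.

For distinct primes, φ(pq) = (p−1)(q−1) = 96 × 382 = 36672.

36672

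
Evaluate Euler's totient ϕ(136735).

Factor 136735: 136735 = 5 × 23 × 29 × 41.
φ(136735) = 136735 · (1 − 1/5) · (1 − 1/23) · (1 − 1/29) · (1 − 1/41)
       = 136735 · 98560/136735 = 98560.

98560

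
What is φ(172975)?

172975 = 5^2 · 11 · 17 · 37.
φ(5^2) = 5^2 − 5^1 = 25 − 5 = 20.
φ(11) = 11 − 1 = 10.
φ(17) = 17 − 1 = 16.
φ(37) = 37 − 1 = 36.
Since φ is multiplicative, φ(172975) = 20 · 10 · 16 · 36 = 115200.

115200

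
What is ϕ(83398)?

33264

Factor 83398: 83398 = 2 * 7**2 * 23 * 37.
φ(2) = 2 − 1 = 1.
φ(7^2) = 7^2 − 7^1 = 49 − 7 = 42.
φ(23) = 23 − 1 = 22.
φ(37) = 37 − 1 = 36.
Since φ is multiplicative, φ(83398) = 1 · 42 · 22 · 36 = 33264.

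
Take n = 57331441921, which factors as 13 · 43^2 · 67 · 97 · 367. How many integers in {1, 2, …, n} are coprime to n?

φ(13) = 13 − 1 = 12.
φ(43^2) = 43^1·(43−1) = 43·42 = 1806.
φ(67) = 67 − 1 = 66.
φ(97) = 97 − 1 = 96.
φ(367) = 367 − 1 = 366.
Since φ is multiplicative, φ(57331441921) = 12 · 1806 · 66 · 96 · 366 = 50256847872.

50256847872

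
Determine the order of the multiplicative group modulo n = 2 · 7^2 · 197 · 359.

φ(2) = 2 − 1 = 1.
φ(7^2) = 7^1·(7−1) = 7·6 = 42.
φ(197) = 197 − 1 = 196.
φ(359) = 359 − 1 = 358.
Since φ is multiplicative, φ(6930854) = 1 · 42 · 196 · 358 = 2947056.

2947056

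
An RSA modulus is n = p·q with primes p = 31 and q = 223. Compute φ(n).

6660

For distinct primes, φ(pq) = (p−1)(q−1) = 30 × 222 = 6660.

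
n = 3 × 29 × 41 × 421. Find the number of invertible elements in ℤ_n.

940800

φ(1501707) = 1501707 · (1 − 1/3) · (1 − 1/29) · (1 − 1/41) · (1 − 1/421)
       = 1501707 · 940800/1501707 = 940800.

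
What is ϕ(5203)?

4620

5203 = 11**2 × 43.
φ(5203) = 5203 · (1 − 1/11) · (1 − 1/43)
       = 5203 · 420/473 = 4620.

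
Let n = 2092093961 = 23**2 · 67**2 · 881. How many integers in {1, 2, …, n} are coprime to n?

1969028160

φ(2092093961) = 2092093961 · (1 − 1/23) · (1 − 1/67) · (1 − 1/881)
       = 2092093961 · 1277760/1357621 = 1969028160.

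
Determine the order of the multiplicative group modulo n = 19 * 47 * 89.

φ(19) = 19 − 1 = 18.
φ(47) = 47 − 1 = 46.
φ(89) = 89 − 1 = 88.
φ(79477) = 18 × 46 × 88 = 72864.

72864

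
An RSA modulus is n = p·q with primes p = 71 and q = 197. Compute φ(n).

φ(n) = (p − 1)(q − 1) = (71−1)(197−1) = 70·196 = 13720.

13720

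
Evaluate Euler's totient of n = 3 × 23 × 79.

3432

φ(3) = 3 − 1 = 2.
φ(23) = 23 − 1 = 22.
φ(79) = 79 − 1 = 78.
Since φ is multiplicative, φ(5451) = 2 · 22 · 78 = 3432.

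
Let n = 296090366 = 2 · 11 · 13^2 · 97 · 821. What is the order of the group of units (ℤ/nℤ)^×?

122803200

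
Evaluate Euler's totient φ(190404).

190404 = 2^2 · 3^3 · 41 · 43.
φ(2^2) = 2^1·(2−1) = 2·1 = 2.
φ(3^3) = 3^3 − 3^2 = 27 − 9 = 18.
φ(41) = 41 − 1 = 40.
φ(43) = 43 − 1 = 42.
φ(190404) = 2 × 18 × 40 × 42 = 60480.

60480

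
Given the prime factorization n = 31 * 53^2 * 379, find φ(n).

31253040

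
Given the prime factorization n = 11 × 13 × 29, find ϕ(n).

φ(4147) = 4147 · (1 − 1/11) · (1 − 1/13) · (1 − 1/29)
       = 4147 · 3360/4147 = 3360.

3360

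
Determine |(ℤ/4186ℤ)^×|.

1584

4186 = 2 · 7 · 13 · 23.
φ(2) = 2 − 1 = 1.
φ(7) = 7 − 1 = 6.
φ(13) = 13 − 1 = 12.
φ(23) = 23 − 1 = 22.
φ(4186) = 1 × 6 × 12 × 22 = 1584.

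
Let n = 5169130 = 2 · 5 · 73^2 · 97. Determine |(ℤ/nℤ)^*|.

2018304

φ(2) = 2 − 1 = 1.
φ(5) = 5 − 1 = 4.
φ(73^2) = 73^1·(73−1) = 73·72 = 5256.
φ(97) = 97 − 1 = 96.
Multiply: 1 · 4 · 5256 · 96 = 2018304.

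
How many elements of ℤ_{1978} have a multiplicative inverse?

Prime factorization: 1978 = 2 × 23 × 43.
φ(2) = 2 − 1 = 1.
φ(23) = 23 − 1 = 22.
φ(43) = 43 − 1 = 42.
Since φ is multiplicative, φ(1978) = 1 · 22 · 42 = 924.

924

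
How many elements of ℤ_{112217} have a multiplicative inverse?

84480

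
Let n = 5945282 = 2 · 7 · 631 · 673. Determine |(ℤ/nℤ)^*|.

2540160

φ(2) = 2 − 1 = 1.
φ(7) = 7 − 1 = 6.
φ(631) = 631 − 1 = 630.
φ(673) = 673 − 1 = 672.
Multiply: 1 · 6 · 630 · 672 = 2540160.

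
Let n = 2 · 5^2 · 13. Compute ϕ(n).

240

φ(2) = 2 − 1 = 1.
φ(5^2) = 5^2 − 5^1 = 25 − 5 = 20.
φ(13) = 13 − 1 = 12.
Multiply: 1 · 20 · 12 = 240.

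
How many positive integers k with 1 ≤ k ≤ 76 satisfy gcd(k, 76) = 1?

36

First factor: 76 = 2^2 · 19.
φ(2^2) = 2^2 − 2^1 = 4 − 2 = 2.
φ(19) = 19 − 1 = 18.
Multiply: 2 · 18 = 36.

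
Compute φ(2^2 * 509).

φ(2^2) = 2^2 − 2^1 = 4 − 2 = 2.
φ(509) = 509 − 1 = 508.
Since φ is multiplicative, φ(2036) = 2 · 508 = 1016.

1016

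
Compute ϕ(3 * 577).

φ(3) = 3 − 1 = 2.
φ(577) = 577 − 1 = 576.
Multiply: 2 · 576 = 1152.

1152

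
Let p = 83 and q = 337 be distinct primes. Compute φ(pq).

φ(27971) = 27971 · (1 − 1/83) · (1 − 1/337)
       = 27971 · 27552/27971 = 27552.

27552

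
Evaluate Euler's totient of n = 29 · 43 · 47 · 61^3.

12077472960

φ(13303129429) = 13303129429 · (1 − 1/29) · (1 − 1/43) · (1 − 1/47) · (1 − 1/61)
       = 13303129429 · 3245760/3575149 = 12077472960.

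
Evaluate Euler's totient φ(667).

Factor 667: 667 = 23 · 29.
φ(667) = 667 · (1 − 1/23) · (1 − 1/29)
       = 667 · 616/667 = 616.

616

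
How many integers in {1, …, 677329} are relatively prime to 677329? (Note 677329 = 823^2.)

676506

φ(823^2) = 823^2 − 823^1 = 677329 − 823 = 676506.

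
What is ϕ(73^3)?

383688

φ(389017) = 389017 · (1 − 1/73)
       = 389017 · 72/73 = 383688.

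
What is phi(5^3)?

φ(125) = 125 · (1 − 1/5)
       = 125 · 4/5 = 100.

100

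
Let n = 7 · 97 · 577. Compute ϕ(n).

φ(7) = 7 − 1 = 6.
φ(97) = 97 − 1 = 96.
φ(577) = 577 − 1 = 576.
φ(391783) = 6 × 96 × 576 = 331776.

331776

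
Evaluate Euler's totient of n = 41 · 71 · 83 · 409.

93676800

φ(41) = 41 − 1 = 40.
φ(71) = 71 − 1 = 70.
φ(83) = 83 − 1 = 82.
φ(409) = 409 − 1 = 408.
φ(98819717) = 40 × 70 × 82 × 408 = 93676800.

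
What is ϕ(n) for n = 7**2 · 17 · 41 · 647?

φ(7^2) = 7^2 − 7^1 = 49 − 7 = 42.
φ(17) = 17 − 1 = 16.
φ(41) = 41 − 1 = 40.
φ(647) = 647 − 1 = 646.
Multiply: 42 · 16 · 40 · 646 = 17364480.

17364480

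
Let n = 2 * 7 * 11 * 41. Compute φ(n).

2400

φ(6314) = 6314 · (1 − 1/2) · (1 − 1/7) · (1 − 1/11) · (1 − 1/41)
       = 6314 · 2400/6314 = 2400.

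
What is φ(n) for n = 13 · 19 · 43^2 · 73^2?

φ(2433770287) = 2433770287 · (1 − 1/13) · (1 − 1/19) · (1 − 1/43) · (1 − 1/73)
       = 2433770287 · 653184/775333 = 2050344576.

2050344576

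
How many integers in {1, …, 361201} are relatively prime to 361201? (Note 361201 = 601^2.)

360600

φ(361201) = 361201 · (1 − 1/601)
       = 361201 · 600/601 = 360600.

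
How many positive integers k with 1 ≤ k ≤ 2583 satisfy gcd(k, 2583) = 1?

1440

2583 = 3^2 · 7 · 41.
φ(3^2) = 3^1·(3−1) = 3·2 = 6.
φ(7) = 7 − 1 = 6.
φ(41) = 41 − 1 = 40.
Multiply: 6 · 6 · 40 = 1440.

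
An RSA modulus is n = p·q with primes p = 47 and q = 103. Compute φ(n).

φ(n) = (p − 1)(q − 1) = (47−1)(103−1) = 46·102 = 4692.

4692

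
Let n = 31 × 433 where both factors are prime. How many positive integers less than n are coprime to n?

12960

For distinct primes, φ(pq) = (p−1)(q−1) = 30 × 432 = 12960.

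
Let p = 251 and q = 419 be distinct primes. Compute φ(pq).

φ(n) = (p − 1)(q − 1) = (251−1)(419−1) = 250·418 = 104500.

104500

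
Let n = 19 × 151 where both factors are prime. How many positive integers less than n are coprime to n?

For distinct primes, φ(pq) = (p−1)(q−1) = 18 × 150 = 2700.

2700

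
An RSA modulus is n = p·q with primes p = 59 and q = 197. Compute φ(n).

11368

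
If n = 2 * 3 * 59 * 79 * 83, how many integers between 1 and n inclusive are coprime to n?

741936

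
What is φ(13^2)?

156

φ(13^2) = 13^1·(13−1) = 13·12 = 156.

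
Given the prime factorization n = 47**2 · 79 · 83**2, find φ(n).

1147736616

φ(47^2) = 47^2 − 47^1 = 2209 − 47 = 2162.
φ(79) = 79 − 1 = 78.
φ(83^2) = 83^1·(83−1) = 83·82 = 6806.
φ(1202206279) = 2162 × 78 × 6806 = 1147736616.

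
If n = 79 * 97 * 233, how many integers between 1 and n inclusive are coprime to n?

φ(1785479) = 1785479 · (1 − 1/79) · (1 − 1/97) · (1 − 1/233)
       = 1785479 · 1737216/1785479 = 1737216.

1737216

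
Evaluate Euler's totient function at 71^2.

φ(71^2) = 71^2 − 71^1 = 5041 − 71 = 4970.

4970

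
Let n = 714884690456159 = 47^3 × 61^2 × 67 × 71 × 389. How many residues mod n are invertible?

666666042134400

φ(714884690456159) = 714884690456159 · (1 − 1/47) · (1 − 1/61) · (1 − 1/67) · (1 − 1/71) · (1 − 1/389)
       = 714884690456159 · 4947465600/5305306091 = 666666042134400.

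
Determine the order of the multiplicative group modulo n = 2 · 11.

φ(22) = 22 · (1 − 1/2) · (1 − 1/11)
       = 22 · 10/22 = 10.

10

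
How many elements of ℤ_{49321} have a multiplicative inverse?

45360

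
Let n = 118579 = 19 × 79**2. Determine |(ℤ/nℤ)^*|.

110916

φ(19) = 19 − 1 = 18.
φ(79^2) = 79^1·(79−1) = 79·78 = 6162.
Since φ is multiplicative, φ(118579) = 18 · 6162 = 110916.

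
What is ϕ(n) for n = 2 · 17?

16

φ(34) = 34 · (1 − 1/2) · (1 − 1/17)
       = 34 · 16/34 = 16.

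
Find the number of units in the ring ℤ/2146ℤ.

1008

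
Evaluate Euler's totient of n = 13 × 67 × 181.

142560

φ(13) = 13 − 1 = 12.
φ(67) = 67 − 1 = 66.
φ(181) = 181 − 1 = 180.
Multiply: 12 · 66 · 180 = 142560.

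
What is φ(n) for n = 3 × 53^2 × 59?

φ(3) = 3 − 1 = 2.
φ(53^2) = 53^1·(53−1) = 53·52 = 2756.
φ(59) = 59 − 1 = 58.
Multiply: 2 · 2756 · 58 = 319696.

319696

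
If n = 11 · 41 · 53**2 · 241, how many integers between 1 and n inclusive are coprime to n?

264576000

φ(11) = 11 − 1 = 10.
φ(41) = 41 − 1 = 40.
φ(53^2) = 53^2 − 53^1 = 2809 − 53 = 2756.
φ(241) = 241 − 1 = 240.
φ(305313019) = 10 × 40 × 2756 × 240 = 264576000.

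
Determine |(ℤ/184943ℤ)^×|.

147840

Factor 184943: 184943 = 11 * 17 * 23 * 43.
φ(11) = 11 − 1 = 10.
φ(17) = 17 − 1 = 16.
φ(23) = 23 − 1 = 22.
φ(43) = 43 − 1 = 42.
Since φ is multiplicative, φ(184943) = 10 · 16 · 22 · 42 = 147840.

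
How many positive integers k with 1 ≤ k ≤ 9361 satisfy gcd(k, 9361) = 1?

7920

9361 = 11 * 23 * 37.
φ(9361) = 9361 · (1 − 1/11) · (1 − 1/23) · (1 − 1/37)
       = 9361 · 7920/9361 = 7920.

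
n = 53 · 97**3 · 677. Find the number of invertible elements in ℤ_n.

φ(53) = 53 − 1 = 52.
φ(97^3) = 97^3 − 97^2 = 912673 − 9409 = 903264.
φ(677) = 677 − 1 = 676.
Multiply: 52 · 903264 · 676 = 31751536128.

31751536128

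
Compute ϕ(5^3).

100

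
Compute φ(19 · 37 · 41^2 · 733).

777911040

φ(866217619) = 866217619 · (1 − 1/19) · (1 − 1/37) · (1 − 1/41) · (1 − 1/733)
       = 866217619 · 18973440/21127259 = 777911040.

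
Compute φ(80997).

42336

80997 = 3 · 7^2 · 19 · 29.
φ(80997) = 80997 · (1 − 1/3) · (1 − 1/7) · (1 − 1/19) · (1 − 1/29)
       = 80997 · 6048/11571 = 42336.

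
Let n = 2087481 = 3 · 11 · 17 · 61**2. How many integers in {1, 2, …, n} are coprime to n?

1171200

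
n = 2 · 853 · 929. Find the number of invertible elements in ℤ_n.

790656

φ(1584874) = 1584874 · (1 − 1/2) · (1 − 1/853) · (1 − 1/929)
       = 1584874 · 790656/1584874 = 790656.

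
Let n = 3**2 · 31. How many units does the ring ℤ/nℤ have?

φ(279) = 279 · (1 − 1/3) · (1 − 1/31)
       = 279 · 60/93 = 180.

180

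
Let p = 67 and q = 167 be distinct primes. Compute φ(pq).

For distinct primes, φ(pq) = (p−1)(q−1) = 66 × 166 = 10956.

10956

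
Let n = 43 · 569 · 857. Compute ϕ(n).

φ(43) = 43 − 1 = 42.
φ(569) = 569 − 1 = 568.
φ(857) = 857 − 1 = 856.
Since φ is multiplicative, φ(20968219) = 42 · 568 · 856 = 20420736.

20420736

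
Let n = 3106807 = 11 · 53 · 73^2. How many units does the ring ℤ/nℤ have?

φ(11) = 11 − 1 = 10.
φ(53) = 53 − 1 = 52.
φ(73^2) = 73^2 − 73^1 = 5329 − 73 = 5256.
Since φ is multiplicative, φ(3106807) = 10 · 52 · 5256 = 2733120.

2733120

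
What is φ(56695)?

39424

56695 = 5 * 17 * 23 * 29.
φ(56695) = 56695 · (1 − 1/5) · (1 − 1/17) · (1 − 1/23) · (1 − 1/29)
       = 56695 · 39424/56695 = 39424.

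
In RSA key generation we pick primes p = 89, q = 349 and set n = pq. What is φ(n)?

φ(pq) = (p−1)(q−1) = 88 · 348 = 30624.

30624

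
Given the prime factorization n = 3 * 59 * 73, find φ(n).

φ(3) = 3 − 1 = 2.
φ(59) = 59 − 1 = 58.
φ(73) = 73 − 1 = 72.
φ(12921) = 2 × 58 × 72 = 8352.

8352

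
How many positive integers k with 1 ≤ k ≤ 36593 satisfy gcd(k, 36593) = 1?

33264

36593 = 23 · 37 · 43.
φ(23) = 23 − 1 = 22.
φ(37) = 37 − 1 = 36.
φ(43) = 43 − 1 = 42.
Multiply: 22 · 36 · 42 = 33264.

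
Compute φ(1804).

800

First factor: 1804 = 2^2 · 11 · 41.
φ(2^2) = 2^2 − 2^1 = 4 − 2 = 2.
φ(11) = 11 − 1 = 10.
φ(41) = 41 − 1 = 40.
φ(1804) = 2 × 10 × 40 = 800.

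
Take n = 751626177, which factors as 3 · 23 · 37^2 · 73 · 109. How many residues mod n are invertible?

455735808

φ(751626177) = 751626177 · (1 − 1/3) · (1 − 1/23) · (1 − 1/37) · (1 − 1/73) · (1 − 1/109)
       = 751626177 · 12317184/20314221 = 455735808.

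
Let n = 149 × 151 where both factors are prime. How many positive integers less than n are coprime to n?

22200

φ(pq) = (p−1)(q−1) = 148 · 150 = 22200.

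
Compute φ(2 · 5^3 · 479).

47800

φ(2) = 2 − 1 = 1.
φ(5^3) = 5^2·(5−1) = 25·4 = 100.
φ(479) = 479 − 1 = 478.
φ(119750) = 1 × 100 × 478 = 47800.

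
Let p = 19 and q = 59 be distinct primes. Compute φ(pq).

For distinct primes, φ(pq) = (p−1)(q−1) = 18 × 58 = 1044.

1044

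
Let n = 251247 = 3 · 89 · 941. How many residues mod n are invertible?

φ(3) = 3 − 1 = 2.
φ(89) = 89 − 1 = 88.
φ(941) = 941 − 1 = 940.
φ(251247) = 2 × 88 × 940 = 165440.

165440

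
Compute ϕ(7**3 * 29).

8232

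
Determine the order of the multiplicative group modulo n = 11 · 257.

2560

φ(2827) = 2827 · (1 − 1/11) · (1 − 1/257)
       = 2827 · 2560/2827 = 2560.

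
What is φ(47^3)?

101614

φ(103823) = 103823 · (1 − 1/47)
       = 103823 · 46/47 = 101614.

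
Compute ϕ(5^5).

2500

φ(5^5) = 5^5 − 5^4 = 3125 − 625 = 2500.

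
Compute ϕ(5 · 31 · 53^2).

330720

φ(5) = 5 − 1 = 4.
φ(31) = 31 − 1 = 30.
φ(53^2) = 53^1·(53−1) = 53·52 = 2756.
Since φ is multiplicative, φ(435395) = 4 · 30 · 2756 = 330720.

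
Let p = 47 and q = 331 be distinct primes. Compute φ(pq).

15180

φ(47) = 47 − 1 = 46.
φ(331) = 331 − 1 = 330.
φ(15557) = 46 × 330 = 15180.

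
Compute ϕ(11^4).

φ(11^4) = 11^3·(11−1) = 1331·10 = 13310.

13310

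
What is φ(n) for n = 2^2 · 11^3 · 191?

459800

φ(2^2) = 2^1·(2−1) = 2·1 = 2.
φ(11^3) = 11^3 − 11^2 = 1331 − 121 = 1210.
φ(191) = 191 − 1 = 190.
φ(1016884) = 2 × 1210 × 190 = 459800.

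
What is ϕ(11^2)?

φ(11^2) = 11^1·(11−1) = 11·10 = 110.

110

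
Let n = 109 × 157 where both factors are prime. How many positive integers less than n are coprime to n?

16848

φ(109) = 109 − 1 = 108.
φ(157) = 157 − 1 = 156.
φ(17113) = 108 × 156 = 16848.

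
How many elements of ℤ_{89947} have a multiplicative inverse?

69120

Prime factorization: 89947 = 11 · 13 · 17 · 37.
φ(89947) = 89947 · (1 − 1/11) · (1 − 1/13) · (1 − 1/17) · (1 − 1/37)
       = 89947 · 69120/89947 = 69120.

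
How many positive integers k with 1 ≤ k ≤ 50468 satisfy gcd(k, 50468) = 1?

21600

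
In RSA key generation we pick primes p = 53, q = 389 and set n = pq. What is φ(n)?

φ(pq) = (p−1)(q−1) = 52 · 388 = 20176.

20176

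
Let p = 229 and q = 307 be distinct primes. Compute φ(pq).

69768

For distinct primes, φ(pq) = (p−1)(q−1) = 228 × 306 = 69768.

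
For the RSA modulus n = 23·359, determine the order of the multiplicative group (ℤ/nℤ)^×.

7876

φ(n) = (p − 1)(q − 1) = (23−1)(359−1) = 22·358 = 7876.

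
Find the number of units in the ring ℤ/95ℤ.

Factor 95: 95 = 5 * 19.
φ(95) = 95 · (1 − 1/5) · (1 − 1/19)
       = 95 · 72/95 = 72.

72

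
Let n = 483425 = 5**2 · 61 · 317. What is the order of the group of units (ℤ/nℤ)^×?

φ(483425) = 483425 · (1 − 1/5) · (1 − 1/61) · (1 − 1/317)
       = 483425 · 75840/96685 = 379200.

379200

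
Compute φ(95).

72

First factor: 95 = 5 * 19.
φ(95) = 95 · (1 − 1/5) · (1 − 1/19)
       = 95 · 72/95 = 72.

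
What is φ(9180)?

Prime factorization: 9180 = 2^2 * 3^3 * 5 * 17.
φ(2^2) = 2^1·(2−1) = 2·1 = 2.
φ(3^3) = 3^3 − 3^2 = 27 − 9 = 18.
φ(5) = 5 − 1 = 4.
φ(17) = 17 − 1 = 16.
Since φ is multiplicative, φ(9180) = 2 · 18 · 4 · 16 = 2304.

2304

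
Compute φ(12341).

10080

12341 = 7 · 41 · 43.
φ(12341) = 12341 · (1 − 1/7) · (1 − 1/41) · (1 − 1/43)
       = 12341 · 10080/12341 = 10080.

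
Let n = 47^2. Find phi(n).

φ(47^2) = 47^2 − 47^1 = 2209 − 47 = 2162.

2162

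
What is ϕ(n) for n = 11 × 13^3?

φ(11) = 11 − 1 = 10.
φ(13^3) = 13^2·(13−1) = 169·12 = 2028.
Multiply: 10 · 2028 = 20280.

20280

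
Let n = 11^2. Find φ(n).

110

φ(11^2) = 11^2 − 11^1 = 121 − 11 = 110.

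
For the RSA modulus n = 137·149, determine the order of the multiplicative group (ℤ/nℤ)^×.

20128

φ(137) = 137 − 1 = 136.
φ(149) = 149 − 1 = 148.
Multiply: 136 · 148 = 20128.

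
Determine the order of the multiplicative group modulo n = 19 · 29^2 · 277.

4034016

φ(19) = 19 − 1 = 18.
φ(29^2) = 29^1·(29−1) = 29·28 = 812.
φ(277) = 277 − 1 = 276.
Multiply: 18 · 812 · 276 = 4034016.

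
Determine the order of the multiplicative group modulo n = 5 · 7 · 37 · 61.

φ(5) = 5 − 1 = 4.
φ(7) = 7 − 1 = 6.
φ(37) = 37 − 1 = 36.
φ(61) = 61 − 1 = 60.
Multiply: 4 · 6 · 36 · 60 = 51840.

51840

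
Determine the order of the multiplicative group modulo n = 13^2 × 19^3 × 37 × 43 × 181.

φ(333807632041) = 333807632041 · (1 − 1/13) · (1 − 1/19) · (1 − 1/37) · (1 − 1/43) · (1 − 1/181)
       = 333807632041 · 58786560/71128837 = 275885326080.

275885326080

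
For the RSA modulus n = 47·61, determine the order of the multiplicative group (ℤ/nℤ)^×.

2760

φ(pq) = (p−1)(q−1) = 46 · 60 = 2760.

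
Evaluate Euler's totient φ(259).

First factor: 259 = 7 · 37.
φ(7) = 7 − 1 = 6.
φ(37) = 37 − 1 = 36.
Since φ is multiplicative, φ(259) = 6 · 36 = 216.

216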